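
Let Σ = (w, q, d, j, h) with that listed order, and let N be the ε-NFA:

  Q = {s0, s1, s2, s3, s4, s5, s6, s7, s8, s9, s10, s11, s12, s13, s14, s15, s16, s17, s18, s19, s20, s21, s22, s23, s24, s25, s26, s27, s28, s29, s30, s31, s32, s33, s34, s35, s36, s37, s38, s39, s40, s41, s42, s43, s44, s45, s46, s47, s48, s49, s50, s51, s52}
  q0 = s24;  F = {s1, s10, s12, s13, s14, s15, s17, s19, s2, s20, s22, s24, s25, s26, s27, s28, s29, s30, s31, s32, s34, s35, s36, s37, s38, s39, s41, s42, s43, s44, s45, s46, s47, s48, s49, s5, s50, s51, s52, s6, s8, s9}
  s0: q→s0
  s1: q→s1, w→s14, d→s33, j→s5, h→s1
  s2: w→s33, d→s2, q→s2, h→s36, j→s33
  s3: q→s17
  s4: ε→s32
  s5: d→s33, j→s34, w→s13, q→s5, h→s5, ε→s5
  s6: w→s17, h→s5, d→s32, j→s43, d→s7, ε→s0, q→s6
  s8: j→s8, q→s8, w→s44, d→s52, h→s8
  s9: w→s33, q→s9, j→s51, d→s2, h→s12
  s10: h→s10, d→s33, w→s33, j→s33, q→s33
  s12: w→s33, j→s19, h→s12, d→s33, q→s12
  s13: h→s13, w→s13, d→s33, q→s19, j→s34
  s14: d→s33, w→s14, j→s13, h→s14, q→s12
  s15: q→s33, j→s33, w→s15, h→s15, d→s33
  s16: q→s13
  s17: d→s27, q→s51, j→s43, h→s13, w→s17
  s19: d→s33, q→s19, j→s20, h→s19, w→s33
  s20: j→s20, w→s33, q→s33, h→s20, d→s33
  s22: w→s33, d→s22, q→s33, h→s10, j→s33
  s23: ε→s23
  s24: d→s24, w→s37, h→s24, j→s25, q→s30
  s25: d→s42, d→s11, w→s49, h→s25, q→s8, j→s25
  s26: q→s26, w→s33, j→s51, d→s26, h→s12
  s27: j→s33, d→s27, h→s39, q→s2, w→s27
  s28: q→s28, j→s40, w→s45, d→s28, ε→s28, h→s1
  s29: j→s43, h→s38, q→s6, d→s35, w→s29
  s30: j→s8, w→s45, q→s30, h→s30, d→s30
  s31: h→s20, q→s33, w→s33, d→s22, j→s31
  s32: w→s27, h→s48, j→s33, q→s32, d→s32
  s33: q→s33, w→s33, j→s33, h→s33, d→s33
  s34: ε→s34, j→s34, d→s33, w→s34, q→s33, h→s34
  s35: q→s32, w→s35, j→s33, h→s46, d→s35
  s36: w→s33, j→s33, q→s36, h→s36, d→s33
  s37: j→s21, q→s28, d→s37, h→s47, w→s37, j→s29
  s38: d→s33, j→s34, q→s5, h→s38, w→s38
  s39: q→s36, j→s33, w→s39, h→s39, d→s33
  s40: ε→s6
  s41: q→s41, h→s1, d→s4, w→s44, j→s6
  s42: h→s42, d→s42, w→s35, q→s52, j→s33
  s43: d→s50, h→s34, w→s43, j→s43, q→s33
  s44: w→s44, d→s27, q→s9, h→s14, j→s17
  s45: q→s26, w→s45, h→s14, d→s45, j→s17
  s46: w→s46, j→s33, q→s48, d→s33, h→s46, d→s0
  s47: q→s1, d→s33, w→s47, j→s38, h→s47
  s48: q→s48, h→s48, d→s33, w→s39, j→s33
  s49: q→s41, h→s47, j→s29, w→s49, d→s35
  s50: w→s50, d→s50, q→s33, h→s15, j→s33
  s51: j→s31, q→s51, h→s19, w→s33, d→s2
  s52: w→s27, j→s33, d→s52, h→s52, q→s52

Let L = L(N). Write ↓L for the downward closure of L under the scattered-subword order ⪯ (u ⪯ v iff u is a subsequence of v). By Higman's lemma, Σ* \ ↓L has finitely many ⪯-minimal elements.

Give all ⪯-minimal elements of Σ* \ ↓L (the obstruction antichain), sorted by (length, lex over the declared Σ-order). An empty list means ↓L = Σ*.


Antichain: [whd, jdj, wjjq, qwqw].

|Q|=53, |F|=42, |δ|=229 (7 ε).
min D↑ (43 st, q0=0, F={16}): 0:w→1,q→2,d→0,j→3,h→0 1:w→1,q→4,d→1,j→5,h→6 2:w→7,q→2,d→2,j→8,h→2 3:w→9,q→8,d→10,j→3,h→3 4:w→7,q→4,d→4,j→11,h→12 5:w→5,q→11,d→13,j→14,h→15 6:w→6,q→12,d→16,j→15,h→6 7:w→7,q→17,d→7,j→18,h→19 8:w→20,q→8,d→21,j→8,h→8 9:w→9,q→22,d→13,j→5,h→6 10:w→13,q→21,d→10,j→16,h→10 11:w→18,q→11,d→23,j→14,h→24 12:w→19,q→12,d→16,j→24,h→12 13:w→13,q→23,d→13,j→16,h→25 14:w→14,q→16,d→26,j→14,h→27 15:w→15,q→24,d→16,j→27,h→15 16:w→16,q→16,d→16,j→16,h→16 17:w→16,q→17,d→17,j→28,h→29 18:w→18,q→28,d→30,j→14,h→31 19:w→19,q→29,d→16,j→31,h→19 20:w→20,q→32,d→30,j→18,h→19 21:w→30,q→21,d→21,j→16,h→21 22:w→20,q→22,d→23,j→11,h→12 23:w→30,q→23,d→23,j→16,h→33 24:w→31,q→24,d→16,j→27,h→24 25:w→25,q→33,d→16,j→16,h→25 26:w→26,q→16,d→26,j→16,h→34 27:w→27,q→16,d→16,j→27,h→27 28:w→16,q→28,d→35,j→36,h→37 29:w→16,q→29,d→16,j→37,h→29 30:w→30,q→35,d→30,j→16,h→38 31:w→31,q→37,d→16,j→27,h→31 32:w→16,q→32,d→35,j→28,h→29 33:w→38,q→33,d→16,j→16,h→33 34:w→34,q→16,d→16,j→16,h→34 35:w→16,q→35,d→35,j→16,h→39 36:w→16,q→16,d→40,j→36,h→41 37:w→16,q→37,d→16,j→41,h→37 38:w→38,q→39,d→16,j→16,h→38 39:w→16,q→39,d→16,j→16,h→39 40:w→16,q→16,d→40,j→16,h→42 41:w→16,q→16,d→16,j→41,h→41 42:w→16,q→16,d→16,j→16,h→42.
'whd': |S_i|=[49, 42, 18, 2] end={s0,s33} ∉↓L; 3/3 deletions ∈↓L.
'jdj': run [49, 43, 19, 1] end={s33} rej; 3/3 deletions ∈↓L.
'wjjq': |S_i|=[49, 42, 29, 9, 1] end={s33} — reject; 4/4 deletions ∈↓L.
'qwqw': N↓-sim [49, 37, 23, 12, 1] end={s33} ∉↓L; 4/4 deletions ∈↓L.
4 obstructions.


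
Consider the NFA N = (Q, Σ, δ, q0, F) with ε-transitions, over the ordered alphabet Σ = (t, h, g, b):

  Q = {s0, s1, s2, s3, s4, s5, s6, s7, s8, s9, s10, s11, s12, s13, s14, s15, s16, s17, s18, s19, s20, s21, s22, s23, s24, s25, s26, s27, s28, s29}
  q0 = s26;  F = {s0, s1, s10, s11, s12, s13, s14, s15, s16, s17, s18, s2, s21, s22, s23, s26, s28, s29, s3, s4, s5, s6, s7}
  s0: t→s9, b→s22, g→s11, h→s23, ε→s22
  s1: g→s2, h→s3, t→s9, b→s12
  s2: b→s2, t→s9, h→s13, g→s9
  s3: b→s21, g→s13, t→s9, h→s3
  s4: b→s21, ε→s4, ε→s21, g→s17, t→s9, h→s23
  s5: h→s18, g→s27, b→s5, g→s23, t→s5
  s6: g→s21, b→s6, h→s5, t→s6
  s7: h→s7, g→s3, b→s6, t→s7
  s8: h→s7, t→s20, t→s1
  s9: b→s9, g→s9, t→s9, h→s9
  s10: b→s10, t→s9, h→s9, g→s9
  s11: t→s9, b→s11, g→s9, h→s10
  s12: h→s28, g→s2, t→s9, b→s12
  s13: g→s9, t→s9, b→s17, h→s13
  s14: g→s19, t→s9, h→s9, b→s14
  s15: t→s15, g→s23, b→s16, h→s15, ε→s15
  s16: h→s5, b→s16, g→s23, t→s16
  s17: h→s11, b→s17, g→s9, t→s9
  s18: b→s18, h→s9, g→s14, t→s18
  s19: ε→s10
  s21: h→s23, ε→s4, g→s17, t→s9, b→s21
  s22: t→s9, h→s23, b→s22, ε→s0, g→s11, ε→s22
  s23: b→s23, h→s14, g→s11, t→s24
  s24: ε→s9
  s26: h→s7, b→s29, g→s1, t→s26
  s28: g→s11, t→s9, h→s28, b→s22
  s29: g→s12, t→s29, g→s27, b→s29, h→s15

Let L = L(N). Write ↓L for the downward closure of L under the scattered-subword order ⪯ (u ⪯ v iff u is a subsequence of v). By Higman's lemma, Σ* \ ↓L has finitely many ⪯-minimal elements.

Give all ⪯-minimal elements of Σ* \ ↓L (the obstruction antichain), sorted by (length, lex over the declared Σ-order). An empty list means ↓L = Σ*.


|Q|=30, |F|=23, |δ|=110 (9 ε).
min D↑ (22 st, q0=0, F={6}): 0:t→0,h→1,g→2,b→3 1:t→1,h→1,g→4,b→5 2:t→6,h→4,g→7,b→8 3:t→3,h→9,g→8,b→3 4:t→6,h→4,g→10,b→11 5:t→5,h→12,g→11,b→5 6:t→6,h→6,g→6,b→6 7:t→6,h→10,g→6,b→7 8:t→6,h→13,g→7,b→8 9:t→9,h→9,g→14,b→15 10:t→6,h→10,g→6,b→16 11:t→6,h→14,g→16,b→11 12:t→12,h→17,g→14,b→12 13:t→6,h→13,g→18,b→19 14:t→6,h→20,g→18,b→14 15:t→15,h→12,g→14,b→15 16:t→6,h→18,g→6,b→16 17:t→17,h→6,g→20,b→17 18:t→6,h→21,g→6,b→18 19:t→6,h→14,g→18,b→19 20:t→6,h→6,g→21,b→20 21:t→6,h→6,g→6,b→21 (ε-aug+det+¬).
'gt': N↓-sim [27, 19, 2] end={s24,s9} — reject; 2/2 del acc.
'ggg': N↓-sim [27, 19, 7, 1] end={s9} rej; 3/3 single-dels accept.
'hbhhh': N↓-sim [27, 22, 17, 10, 5, 1] end={s9} — reject; 5/5 del acc.
'bhghh': N↓-sim [27, 23, 17, 8, 4, 1] end={s9} ∉↓L; 5/5 deletions ∈↓L.
4 minimals (antichain).

Antichain: [gt, ggg, hbhhh, bhghh].


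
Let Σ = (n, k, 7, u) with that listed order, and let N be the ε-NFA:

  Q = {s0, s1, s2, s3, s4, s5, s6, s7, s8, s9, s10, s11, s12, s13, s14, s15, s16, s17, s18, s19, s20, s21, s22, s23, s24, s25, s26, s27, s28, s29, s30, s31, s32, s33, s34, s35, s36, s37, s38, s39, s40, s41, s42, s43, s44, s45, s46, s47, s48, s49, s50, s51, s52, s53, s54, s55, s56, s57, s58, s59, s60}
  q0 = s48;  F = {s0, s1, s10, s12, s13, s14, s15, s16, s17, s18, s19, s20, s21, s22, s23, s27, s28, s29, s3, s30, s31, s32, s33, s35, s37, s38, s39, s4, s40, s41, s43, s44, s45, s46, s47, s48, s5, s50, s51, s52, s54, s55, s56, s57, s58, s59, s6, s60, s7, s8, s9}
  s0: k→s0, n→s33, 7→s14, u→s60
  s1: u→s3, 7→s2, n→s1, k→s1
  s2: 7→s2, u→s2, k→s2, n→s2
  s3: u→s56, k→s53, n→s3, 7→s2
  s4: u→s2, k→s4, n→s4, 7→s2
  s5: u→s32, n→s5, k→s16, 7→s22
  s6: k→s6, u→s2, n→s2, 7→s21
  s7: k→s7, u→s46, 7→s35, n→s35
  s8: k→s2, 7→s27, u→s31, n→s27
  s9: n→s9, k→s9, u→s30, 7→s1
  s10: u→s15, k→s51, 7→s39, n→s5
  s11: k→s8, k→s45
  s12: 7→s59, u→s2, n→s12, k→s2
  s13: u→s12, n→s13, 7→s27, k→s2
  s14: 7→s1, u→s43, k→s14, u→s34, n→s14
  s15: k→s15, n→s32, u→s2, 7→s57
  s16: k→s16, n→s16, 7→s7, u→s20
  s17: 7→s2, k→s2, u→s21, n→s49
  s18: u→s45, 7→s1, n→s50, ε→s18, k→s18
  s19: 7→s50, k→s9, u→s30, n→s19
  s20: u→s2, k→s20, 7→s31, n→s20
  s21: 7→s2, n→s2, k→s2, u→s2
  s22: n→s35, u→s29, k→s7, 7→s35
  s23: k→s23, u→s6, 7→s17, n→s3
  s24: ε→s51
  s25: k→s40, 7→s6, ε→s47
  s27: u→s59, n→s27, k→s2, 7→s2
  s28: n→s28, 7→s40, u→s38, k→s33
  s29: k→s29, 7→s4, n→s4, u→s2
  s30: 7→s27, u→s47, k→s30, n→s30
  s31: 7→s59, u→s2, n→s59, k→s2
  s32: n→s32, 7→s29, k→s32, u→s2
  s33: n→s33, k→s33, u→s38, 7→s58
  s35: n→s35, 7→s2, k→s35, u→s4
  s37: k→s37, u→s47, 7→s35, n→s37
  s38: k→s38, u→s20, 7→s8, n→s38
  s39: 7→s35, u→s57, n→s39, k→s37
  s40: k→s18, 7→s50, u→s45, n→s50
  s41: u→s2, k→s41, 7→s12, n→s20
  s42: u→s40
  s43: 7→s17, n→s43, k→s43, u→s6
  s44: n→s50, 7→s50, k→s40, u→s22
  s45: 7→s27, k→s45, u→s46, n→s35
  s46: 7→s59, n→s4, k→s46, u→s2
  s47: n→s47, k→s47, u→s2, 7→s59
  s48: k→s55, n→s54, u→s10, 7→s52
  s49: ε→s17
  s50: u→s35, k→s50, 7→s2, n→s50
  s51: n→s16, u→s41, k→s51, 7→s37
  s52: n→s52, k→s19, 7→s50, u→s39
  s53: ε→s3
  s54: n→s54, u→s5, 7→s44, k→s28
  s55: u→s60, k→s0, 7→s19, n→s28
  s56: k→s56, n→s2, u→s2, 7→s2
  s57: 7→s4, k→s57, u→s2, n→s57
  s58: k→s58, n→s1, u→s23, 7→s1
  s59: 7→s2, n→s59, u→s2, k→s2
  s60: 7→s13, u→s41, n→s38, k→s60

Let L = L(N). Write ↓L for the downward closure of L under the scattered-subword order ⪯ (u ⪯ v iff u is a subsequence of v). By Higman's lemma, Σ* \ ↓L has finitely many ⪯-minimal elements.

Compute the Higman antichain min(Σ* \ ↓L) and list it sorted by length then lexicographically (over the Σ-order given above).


|Q|=61, |F|=51, |δ|=219 (5 ε).
min D↑ (52 st, q0=0, F={26}): 0:n→1,k→2,7→3,u→4 1:n→1,k→5,7→6,u→7 2:n→5,k→8,7→9,u→10 3:n→3,k→9,7→11,u→12 4:n→7,k→13,7→12,u→14 5:n→5,k→15,7→16,u→17 6:n→11,k→16,7→11,u→18 7:n→7,k→19,7→18,u→20 8:n→15,k→8,7→21,u→10 9:n→9,k→22,7→11,u→23 10:n→17,k→10,7→24,u→25 11:n→11,k→11,7→26,u→27 12:n→12,k→28,7→27,u→29 13:n→19,k→13,7→28,u→25 14:n→20,k→14,7→29,u→26 15:n→15,k→15,7→30,u→17 16:n→11,k→31,7→11,u→32 17:n→17,k→17,7→33,u→34 18:n→27,k→35,7→27,u→36 19:n→19,k→19,7→35,u→34 20:n→20,k→20,7→36,u→26 21:n→21,k→21,7→37,u→38 22:n→22,k→22,7→37,u→23 23:n→23,k→23,7→39,u→40 24:n→24,k→26,7→39,u→41 25:n→34,k→25,7→41,u→26 26:n→26,k→26,7→26,u→26 27:n→27,k→27,7→26,u→42 28:n→28,k→28,7→27,u→40 29:n→29,k→29,7→42,u→26 30:n→37,k→30,7→37,u→43 31:n→11,k→31,7→37,u→32 32:n→27,k→32,7→39,u→44 33:n→39,k→26,7→39,u→45 34:n→34,k→34,7→45,u→26 35:n→27,k→35,7→27,u→44 36:n→42,k→36,7→42,u→26 37:n→37,k→37,7→26,u→46 38:n→38,k→38,7→47,u→48 39:n→39,k→26,7→26,u→49 40:n→40,k→40,7→49,u→26 41:n→41,k→26,7→49,u→26 42:n→42,k→42,7→26,u→26 43:n→46,k→43,7→47,u→48 44:n→42,k→44,7→49,u→26 45:n→49,k→26,7→49,u→26 46:n→46,k→46,7→26,u→50 47:n→47,k→26,7→26,u→51 48:n→26,k→48,7→51,u→26 49:n→49,k→26,7→26,u→26 50:n→26,k→50,7→26,u→26 51:n→26,k→26,7→26,u→26.
'777': |S_i|=[55, 39, 13, 1] end={s2} ∉↓L; 3/3 del acc.
'uuu': |S_i|=[55, 39, 16, 1] end={s2} ∉↓L; 3/3 deletions ∈↓L.
'n7n7': run [55, 47, 26, 13, 1] end={s2} — reject; 4/4 del acc.
'ku7k': run [55, 47, 27, 10, 1] end={s2} — reject; 4/4 deletions ∈↓L.
'kk7uun': |S_i|=[55, 47, 43, 28, 17, 4, 1] end={s2} ∉↓L; 6/6 del acc.
5 minimals (antichain).

A = [777, uuu, n7n7, ku7k, kk7uun].


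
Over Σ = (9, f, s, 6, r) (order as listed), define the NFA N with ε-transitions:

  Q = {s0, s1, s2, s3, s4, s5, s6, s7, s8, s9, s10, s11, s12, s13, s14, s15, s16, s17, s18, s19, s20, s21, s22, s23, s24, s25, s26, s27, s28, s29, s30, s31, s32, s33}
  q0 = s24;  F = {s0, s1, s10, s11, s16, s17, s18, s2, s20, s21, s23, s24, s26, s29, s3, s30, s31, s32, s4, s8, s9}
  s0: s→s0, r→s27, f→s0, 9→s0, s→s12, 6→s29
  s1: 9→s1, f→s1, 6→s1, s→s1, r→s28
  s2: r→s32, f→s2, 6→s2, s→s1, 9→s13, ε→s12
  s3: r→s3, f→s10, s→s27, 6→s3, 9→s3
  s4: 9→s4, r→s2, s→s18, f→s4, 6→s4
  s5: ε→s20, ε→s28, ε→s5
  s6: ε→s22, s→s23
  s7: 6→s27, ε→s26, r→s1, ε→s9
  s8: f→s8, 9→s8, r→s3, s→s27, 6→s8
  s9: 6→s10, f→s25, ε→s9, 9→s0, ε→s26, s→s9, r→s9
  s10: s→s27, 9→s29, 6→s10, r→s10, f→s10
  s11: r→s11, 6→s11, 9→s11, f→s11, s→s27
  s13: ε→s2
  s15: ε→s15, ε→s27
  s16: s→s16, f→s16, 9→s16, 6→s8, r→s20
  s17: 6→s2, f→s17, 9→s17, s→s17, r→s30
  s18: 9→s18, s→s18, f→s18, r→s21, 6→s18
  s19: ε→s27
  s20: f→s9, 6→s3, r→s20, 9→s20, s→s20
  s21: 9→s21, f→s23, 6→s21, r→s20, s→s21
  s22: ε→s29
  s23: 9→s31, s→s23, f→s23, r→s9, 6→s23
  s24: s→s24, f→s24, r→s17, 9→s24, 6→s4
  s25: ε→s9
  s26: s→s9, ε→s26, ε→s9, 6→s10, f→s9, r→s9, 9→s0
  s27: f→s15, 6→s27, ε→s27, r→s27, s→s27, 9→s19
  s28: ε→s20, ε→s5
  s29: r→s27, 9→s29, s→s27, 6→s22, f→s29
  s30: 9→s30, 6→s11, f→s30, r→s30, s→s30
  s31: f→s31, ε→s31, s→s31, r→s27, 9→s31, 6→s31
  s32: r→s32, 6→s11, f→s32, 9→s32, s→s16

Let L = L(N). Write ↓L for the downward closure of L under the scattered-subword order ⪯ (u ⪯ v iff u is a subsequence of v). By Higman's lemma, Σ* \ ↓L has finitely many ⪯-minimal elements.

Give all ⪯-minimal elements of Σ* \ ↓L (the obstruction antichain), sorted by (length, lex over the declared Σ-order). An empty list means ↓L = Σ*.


Antichain: [rr6s, 6srf9r].

|Q|=34, |F|=21, |δ|=135 (21 ε).
min D↑ (21 st, q0=0, F={13}): 0:9→0,f→0,s→0,6→1,r→2 1:9→1,f→1,s→3,6→1,r→4 2:9→2,f→2,s→2,6→4,r→5 3:9→3,f→3,s→3,6→3,r→6 4:9→4,f→4,s→7,6→4,r→8 5:9→5,f→5,s→5,6→9,r→5 6:9→6,f→10,s→6,6→6,r→11 7:9→7,f→7,s→7,6→7,r→11 8:9→8,f→8,s→12,6→9,r→8 9:9→9,f→9,s→13,6→9,r→9 10:9→14,f→10,s→10,6→10,r→15 11:9→11,f→15,s→11,6→16,r→11 12:9→12,f→12,s→12,6→17,r→11 13:9→13,f→13,s→13,6→13,r→13 14:9→14,f→14,s→14,6→14,r→13 15:9→18,f→15,s→15,6→19,r→15 16:9→16,f→19,s→13,6→16,r→16 17:9→17,f→17,s→13,6→17,r→16 18:9→18,f→18,s→18,6→20,r→13 19:9→20,f→19,s→13,6→19,r→19 20:9→20,f→20,s→13,6→20,r→13 (ε-aug+det+¬).
'rr6s': N↓-sim [30, 27, 20, 9, 3] end={s15,s19,s27} — reject; 4/4 single-dels accept.
'6srf9r': |S_i|=[30, 27, 22, 18, 13, 8, 3] end={s15,s19,s27} ∉↓L; 6/6 deletions ∈↓L.
2 obstructions.


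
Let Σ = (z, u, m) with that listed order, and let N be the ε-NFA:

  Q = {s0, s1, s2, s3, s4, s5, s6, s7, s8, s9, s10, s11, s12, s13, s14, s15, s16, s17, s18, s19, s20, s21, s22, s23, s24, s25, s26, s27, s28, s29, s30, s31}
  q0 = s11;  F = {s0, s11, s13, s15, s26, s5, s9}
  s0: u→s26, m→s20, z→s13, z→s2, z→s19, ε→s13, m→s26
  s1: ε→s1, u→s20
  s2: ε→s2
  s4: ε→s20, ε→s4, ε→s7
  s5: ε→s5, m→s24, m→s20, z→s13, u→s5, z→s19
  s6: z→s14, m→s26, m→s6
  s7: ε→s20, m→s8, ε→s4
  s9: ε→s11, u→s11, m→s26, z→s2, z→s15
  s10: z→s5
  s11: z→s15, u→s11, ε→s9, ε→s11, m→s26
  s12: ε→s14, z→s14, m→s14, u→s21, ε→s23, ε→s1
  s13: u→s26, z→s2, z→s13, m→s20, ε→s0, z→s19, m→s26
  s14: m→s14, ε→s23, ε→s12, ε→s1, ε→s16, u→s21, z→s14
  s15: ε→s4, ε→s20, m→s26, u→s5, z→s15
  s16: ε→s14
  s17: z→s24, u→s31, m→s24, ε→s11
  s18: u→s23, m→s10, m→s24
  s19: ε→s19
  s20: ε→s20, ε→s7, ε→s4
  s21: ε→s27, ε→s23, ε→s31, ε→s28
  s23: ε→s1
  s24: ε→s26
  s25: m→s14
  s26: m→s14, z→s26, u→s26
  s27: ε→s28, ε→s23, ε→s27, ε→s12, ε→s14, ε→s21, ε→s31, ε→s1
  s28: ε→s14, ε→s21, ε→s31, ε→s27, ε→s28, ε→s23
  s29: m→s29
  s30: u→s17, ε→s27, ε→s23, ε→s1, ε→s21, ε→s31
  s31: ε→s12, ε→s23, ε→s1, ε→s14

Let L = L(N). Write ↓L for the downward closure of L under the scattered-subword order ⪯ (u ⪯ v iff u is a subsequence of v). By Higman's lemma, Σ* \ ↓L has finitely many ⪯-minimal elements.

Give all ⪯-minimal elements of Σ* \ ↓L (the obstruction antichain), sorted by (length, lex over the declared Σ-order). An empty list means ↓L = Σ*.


|Q|=32, |F|=7, |δ|=108 (57 ε).
min D↑ (6 st, q0=0, F={4}): 0:z→1,u→0,m→2 1:z→1,u→3,m→2 2:z→2,u→2,m→4 3:z→5,u→3,m→2 4:z→4,u→4,m→4 5:z→5,u→2,m→2 (ε-aug+det+¬).
'mm': run [23, 15, 13] end={s1,s12,s14,s16,s20,s21,s23,s27,s28,s31,s4,s7,…} rej; 2/2 single-dels accept.
'zuzum': |S_i|=[23, 21, 20, 18, 14, 13] end={s1,s12,s14,s16,s20,s21,s23,s27,s28,s31,s4,s7,…} rej; 5/5 deletions ∈↓L.
2 words, ⪯-incomp.

Antichain: [mm, zuzum].


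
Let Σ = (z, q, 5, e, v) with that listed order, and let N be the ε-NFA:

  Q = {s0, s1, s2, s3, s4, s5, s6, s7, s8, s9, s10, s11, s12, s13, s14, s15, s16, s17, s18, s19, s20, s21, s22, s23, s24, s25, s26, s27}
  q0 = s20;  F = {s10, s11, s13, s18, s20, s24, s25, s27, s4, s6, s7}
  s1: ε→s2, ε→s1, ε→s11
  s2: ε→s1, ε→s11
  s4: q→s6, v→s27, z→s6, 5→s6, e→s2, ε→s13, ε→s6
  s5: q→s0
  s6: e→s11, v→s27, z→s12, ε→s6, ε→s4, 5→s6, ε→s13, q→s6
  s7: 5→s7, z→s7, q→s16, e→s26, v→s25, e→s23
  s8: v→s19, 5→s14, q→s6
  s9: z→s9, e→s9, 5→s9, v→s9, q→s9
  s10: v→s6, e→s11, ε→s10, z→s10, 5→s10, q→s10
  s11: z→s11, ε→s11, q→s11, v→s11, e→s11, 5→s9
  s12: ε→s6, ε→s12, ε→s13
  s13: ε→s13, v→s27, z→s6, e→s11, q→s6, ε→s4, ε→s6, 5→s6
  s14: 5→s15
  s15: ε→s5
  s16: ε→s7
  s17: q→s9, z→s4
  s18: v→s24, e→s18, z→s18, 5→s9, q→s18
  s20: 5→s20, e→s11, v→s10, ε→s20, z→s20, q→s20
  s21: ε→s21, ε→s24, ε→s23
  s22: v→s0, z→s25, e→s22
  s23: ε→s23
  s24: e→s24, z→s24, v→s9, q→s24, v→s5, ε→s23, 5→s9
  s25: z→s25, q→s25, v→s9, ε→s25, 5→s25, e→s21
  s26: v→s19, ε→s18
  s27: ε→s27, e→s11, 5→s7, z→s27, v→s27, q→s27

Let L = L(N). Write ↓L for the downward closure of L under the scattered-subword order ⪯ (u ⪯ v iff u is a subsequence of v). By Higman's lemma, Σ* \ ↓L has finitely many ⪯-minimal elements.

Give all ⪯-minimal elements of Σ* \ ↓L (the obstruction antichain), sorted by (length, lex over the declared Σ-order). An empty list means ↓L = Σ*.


|Q|=28, |F|=11, |δ|=102 (29 ε).
min D↑ (10 st, q0=0, F={3}): 0:z→0,q→0,5→0,e→1,v→2 1:z→1,q→1,5→3,e→1,v→1 2:z→2,q→2,5→2,e→1,v→4 3:z→3,q→3,5→3,e→3,v→3 4:z→4,q→4,5→4,e→1,v→5 5:z→5,q→5,5→6,e→1,v→5 6:z→6,q→6,5→6,e→7,v→8 7:z→7,q→7,5→3,e→7,v→9 8:z→8,q→8,5→8,e→9,v→3 9:z→9,q→9,5→3,e→9,v→3.
'e5': run [22, 12, 1] end={s9} rej; 2/2 del acc.
'vvv5vv': N↓-sim [22, 21, 20, 14, 12, 8, 3] end={s0,s5,s9} ∉↓L; 6/6 del acc.
2 obstructions.

A = [e5, vvv5vv].


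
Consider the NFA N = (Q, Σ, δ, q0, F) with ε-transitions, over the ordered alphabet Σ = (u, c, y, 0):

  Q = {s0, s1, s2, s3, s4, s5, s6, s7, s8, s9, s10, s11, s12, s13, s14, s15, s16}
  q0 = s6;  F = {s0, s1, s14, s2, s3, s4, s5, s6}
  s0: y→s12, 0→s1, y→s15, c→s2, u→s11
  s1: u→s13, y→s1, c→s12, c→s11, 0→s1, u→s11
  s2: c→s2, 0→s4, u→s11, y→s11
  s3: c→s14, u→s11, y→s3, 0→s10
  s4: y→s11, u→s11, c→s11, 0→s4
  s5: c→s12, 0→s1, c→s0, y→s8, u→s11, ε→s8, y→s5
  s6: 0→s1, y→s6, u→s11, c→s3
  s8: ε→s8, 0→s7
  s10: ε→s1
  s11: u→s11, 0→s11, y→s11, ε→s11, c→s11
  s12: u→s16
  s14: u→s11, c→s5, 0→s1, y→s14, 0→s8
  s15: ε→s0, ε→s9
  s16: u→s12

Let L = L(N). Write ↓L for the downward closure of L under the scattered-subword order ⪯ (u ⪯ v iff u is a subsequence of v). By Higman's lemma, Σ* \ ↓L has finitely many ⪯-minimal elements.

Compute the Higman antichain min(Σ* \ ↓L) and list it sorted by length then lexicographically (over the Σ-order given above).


Antichain: [u, 0c, cccccy].

|Q|=17, |F|=8, |δ|=51 (6 ε).
min D↑ (9 st, q0=0, F={1}): 0:u→1,c→2,y→0,0→3 1:u→1,c→1,y→1,0→1 2:u→1,c→4,y→2,0→3 3:u→1,c→1,y→3,0→3 4:u→1,c→5,y→4,0→3 5:u→1,c→6,y→5,0→3 6:u→1,c→7,y→6,0→3 7:u→1,c→7,y→1,0→8 8:u→1,c→1,y→1,0→8 (ε-aug+det+¬).
'u': run [17, 4] end={s11,s12,s13,s16} — reject; 1/1 single-dels accept.
'0c': N↓-sim [17, 9, 3] end={s11,s12,s16} ∉↓L; 2/2 del acc.
'cccccy': |S_i|=[17, 16, 14, 13, 10, 5, 1] end={s11} rej; 6/6 del acc.
3 words, ⪯-incomp.


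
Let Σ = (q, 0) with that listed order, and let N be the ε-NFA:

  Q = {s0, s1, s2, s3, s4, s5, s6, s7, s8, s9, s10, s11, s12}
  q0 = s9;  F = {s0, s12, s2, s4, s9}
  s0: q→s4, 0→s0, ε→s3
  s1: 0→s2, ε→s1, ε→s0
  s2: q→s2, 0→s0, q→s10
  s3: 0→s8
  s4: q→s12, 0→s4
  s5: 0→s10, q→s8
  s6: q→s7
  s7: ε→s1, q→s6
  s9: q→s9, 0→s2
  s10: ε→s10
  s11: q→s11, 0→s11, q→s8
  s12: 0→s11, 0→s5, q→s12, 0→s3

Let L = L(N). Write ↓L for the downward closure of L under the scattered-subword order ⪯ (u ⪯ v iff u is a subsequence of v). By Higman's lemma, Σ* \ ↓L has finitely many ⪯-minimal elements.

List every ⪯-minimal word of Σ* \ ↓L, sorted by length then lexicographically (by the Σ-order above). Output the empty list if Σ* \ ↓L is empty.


|Q|=13, |F|=5, |δ|=27 (5 ε).
min D↑ (6 st, q0=0, F={5}): 0:q→0,0→1 1:q→1,0→2 2:q→3,0→2 3:q→4,0→3 4:q→4,0→5 5:q→5,0→5 (ε-aug+det+¬).
'00qq0': |S_i|=[10, 9, 8, 7, 6, 5] end={s10,s11,s3,s5,s8} rej; 5/5 single-dels accept.
1 obstructions.

min(Σ*\↓L) = [00qq0].


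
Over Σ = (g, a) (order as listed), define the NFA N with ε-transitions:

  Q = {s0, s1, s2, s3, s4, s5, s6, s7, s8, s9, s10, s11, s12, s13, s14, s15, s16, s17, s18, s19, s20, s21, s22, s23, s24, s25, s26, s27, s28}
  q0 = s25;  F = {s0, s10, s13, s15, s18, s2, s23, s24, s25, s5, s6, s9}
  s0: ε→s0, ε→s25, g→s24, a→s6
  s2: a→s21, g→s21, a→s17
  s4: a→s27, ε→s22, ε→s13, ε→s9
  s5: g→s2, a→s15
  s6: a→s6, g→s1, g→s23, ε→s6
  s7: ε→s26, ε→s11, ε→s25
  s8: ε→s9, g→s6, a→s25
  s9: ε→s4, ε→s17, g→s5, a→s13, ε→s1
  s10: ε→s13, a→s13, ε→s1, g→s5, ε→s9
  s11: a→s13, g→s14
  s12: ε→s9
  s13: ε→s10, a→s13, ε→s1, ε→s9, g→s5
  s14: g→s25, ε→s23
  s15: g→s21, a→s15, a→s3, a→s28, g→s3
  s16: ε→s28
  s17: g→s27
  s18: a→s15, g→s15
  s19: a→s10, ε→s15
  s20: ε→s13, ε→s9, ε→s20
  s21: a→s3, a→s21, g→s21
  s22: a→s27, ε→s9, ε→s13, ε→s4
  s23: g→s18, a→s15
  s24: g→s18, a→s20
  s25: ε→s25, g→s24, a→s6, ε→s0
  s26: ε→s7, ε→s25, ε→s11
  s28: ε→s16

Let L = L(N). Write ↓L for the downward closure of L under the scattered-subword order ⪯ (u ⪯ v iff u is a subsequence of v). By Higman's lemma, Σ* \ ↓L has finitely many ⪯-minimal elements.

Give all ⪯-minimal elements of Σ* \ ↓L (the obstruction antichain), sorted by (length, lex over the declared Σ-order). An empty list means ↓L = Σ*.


|Q|=29, |F|=12, |δ|=76 (35 ε).
min D↑ (10 st, q0=0, F={8}): 0:g→1,a→2 1:g→3,a→4 2:g→5,a→2 3:g→6,a→6 4:g→7,a→4 5:g→3,a→6 6:g→8,a→6 7:g→9,a→6 8:g→8,a→8 9:g→8,a→8 [Hopcroft].
'gggg': run [22, 19, 10, 8, 3] end={s21,s27,s3} — reject; 4/4 deletions ∈↓L.
'ggag': |S_i|=[22, 19, 10, 7, 3] end={s21,s27,s3} ∉↓L; 4/4 single-dels accept.
'agag': run [22, 19, 12, 7, 3] end={s21,s27,s3} — reject; 4/4 single-dels accept.
'gagga': |S_i|=[22, 19, 16, 9, 5, 4] end={s17,s21,s27,s3} — reject; 5/5 single-dels accept.
4 minimals (antichain).

min(Σ*\↓L) = [gggg, ggag, agag, gagga].


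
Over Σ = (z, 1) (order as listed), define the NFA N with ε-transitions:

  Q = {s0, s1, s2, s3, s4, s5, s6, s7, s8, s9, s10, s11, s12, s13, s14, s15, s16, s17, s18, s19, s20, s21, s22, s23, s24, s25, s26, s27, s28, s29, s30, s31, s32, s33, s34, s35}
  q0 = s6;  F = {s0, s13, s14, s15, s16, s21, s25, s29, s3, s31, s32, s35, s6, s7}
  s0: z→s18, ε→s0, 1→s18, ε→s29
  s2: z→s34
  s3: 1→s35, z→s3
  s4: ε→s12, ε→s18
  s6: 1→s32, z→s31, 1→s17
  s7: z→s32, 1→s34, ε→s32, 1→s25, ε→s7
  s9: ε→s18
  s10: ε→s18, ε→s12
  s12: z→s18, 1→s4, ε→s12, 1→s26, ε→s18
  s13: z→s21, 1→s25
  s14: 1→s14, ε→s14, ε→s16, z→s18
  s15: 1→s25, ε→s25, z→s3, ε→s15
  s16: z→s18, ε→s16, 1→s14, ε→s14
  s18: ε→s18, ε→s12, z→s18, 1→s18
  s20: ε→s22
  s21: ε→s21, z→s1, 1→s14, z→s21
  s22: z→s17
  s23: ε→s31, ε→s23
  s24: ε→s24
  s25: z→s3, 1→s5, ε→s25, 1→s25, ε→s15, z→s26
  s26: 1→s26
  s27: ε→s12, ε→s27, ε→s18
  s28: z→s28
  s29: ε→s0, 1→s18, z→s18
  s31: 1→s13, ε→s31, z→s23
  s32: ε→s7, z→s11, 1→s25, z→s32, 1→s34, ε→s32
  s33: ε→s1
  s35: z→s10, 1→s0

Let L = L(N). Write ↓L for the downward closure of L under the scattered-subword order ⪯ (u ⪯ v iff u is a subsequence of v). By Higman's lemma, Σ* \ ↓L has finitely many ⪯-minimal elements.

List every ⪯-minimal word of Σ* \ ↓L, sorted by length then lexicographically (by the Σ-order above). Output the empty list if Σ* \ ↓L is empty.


Antichain: [z1z1z, 11z1z, 11z111].

|Q|=36, |F|=14, |δ|=78 (34 ε).
min D↑ (11 st, q0=0, F={9}): 0:z→1,1→2 1:z→1,1→3 2:z→2,1→4 3:z→5,1→4 4:z→6,1→4 5:z→5,1→7 6:z→6,1→8 7:z→9,1→7 8:z→9,1→10 9:z→9,1→9 10:z→9,1→9 (ε-aug+det+¬).
'z1z1z': |S_i|=[25, 23, 18, 13, 10, 5] end={s10,s12,s18,s26,s4} — reject; 5/5 deletions ∈↓L.
'11z1z': run [25, 22, 15, 9, 8, 5] end={s10,s12,s18,s26,s4} ∉↓L; 5/5 del acc.
'11z111': N↓-sim [25, 22, 15, 9, 8, 6, 4] end={s12,s18,s26,s4} rej; 6/6 deletions ∈↓L.
3 obstructions.


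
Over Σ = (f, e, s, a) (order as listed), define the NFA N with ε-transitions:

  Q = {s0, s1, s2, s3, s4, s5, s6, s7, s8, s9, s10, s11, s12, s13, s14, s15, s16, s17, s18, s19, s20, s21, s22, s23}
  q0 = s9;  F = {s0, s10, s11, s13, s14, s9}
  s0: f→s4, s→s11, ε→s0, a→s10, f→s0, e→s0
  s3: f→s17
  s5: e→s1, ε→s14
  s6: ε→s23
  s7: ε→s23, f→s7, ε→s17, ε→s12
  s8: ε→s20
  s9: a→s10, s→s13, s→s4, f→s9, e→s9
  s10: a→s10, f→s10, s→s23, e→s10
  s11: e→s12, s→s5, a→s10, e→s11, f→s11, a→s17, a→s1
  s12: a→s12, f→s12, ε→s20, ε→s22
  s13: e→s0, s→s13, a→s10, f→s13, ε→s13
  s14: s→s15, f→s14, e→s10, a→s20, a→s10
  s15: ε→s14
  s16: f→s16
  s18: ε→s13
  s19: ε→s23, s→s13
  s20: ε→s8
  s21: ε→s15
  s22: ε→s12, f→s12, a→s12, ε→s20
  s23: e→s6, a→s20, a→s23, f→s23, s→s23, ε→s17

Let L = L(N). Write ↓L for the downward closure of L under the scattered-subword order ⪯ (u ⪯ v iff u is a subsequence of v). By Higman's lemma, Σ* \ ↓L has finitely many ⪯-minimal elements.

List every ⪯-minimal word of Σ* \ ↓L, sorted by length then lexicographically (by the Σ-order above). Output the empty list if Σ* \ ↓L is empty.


|Q|=24, |F|=6, |δ|=62 (18 ε).
min D↑ (7 st, q0=0, F={4}): 0:f→0,e→0,s→1,a→2 1:f→1,e→3,s→1,a→2 2:f→2,e→2,s→4,a→2 3:f→3,e→3,s→5,a→2 4:f→4,e→4,s→4,a→4 5:f→5,e→5,s→6,a→2 6:f→6,e→2,s→6,a→2 [Hopcroft].
'as': |S_i|=[17, 9, 5] end={s17,s20,s23,s6,s8} — reject; 2/2 single-dels accept.
'sesses': |S_i|=[17, 16, 15, 13, 10, 7, 5] end={s17,s20,s23,s6,s8} rej; 6/6 del acc.
2 words, ⪯-incomp.

A = [as, sesses].


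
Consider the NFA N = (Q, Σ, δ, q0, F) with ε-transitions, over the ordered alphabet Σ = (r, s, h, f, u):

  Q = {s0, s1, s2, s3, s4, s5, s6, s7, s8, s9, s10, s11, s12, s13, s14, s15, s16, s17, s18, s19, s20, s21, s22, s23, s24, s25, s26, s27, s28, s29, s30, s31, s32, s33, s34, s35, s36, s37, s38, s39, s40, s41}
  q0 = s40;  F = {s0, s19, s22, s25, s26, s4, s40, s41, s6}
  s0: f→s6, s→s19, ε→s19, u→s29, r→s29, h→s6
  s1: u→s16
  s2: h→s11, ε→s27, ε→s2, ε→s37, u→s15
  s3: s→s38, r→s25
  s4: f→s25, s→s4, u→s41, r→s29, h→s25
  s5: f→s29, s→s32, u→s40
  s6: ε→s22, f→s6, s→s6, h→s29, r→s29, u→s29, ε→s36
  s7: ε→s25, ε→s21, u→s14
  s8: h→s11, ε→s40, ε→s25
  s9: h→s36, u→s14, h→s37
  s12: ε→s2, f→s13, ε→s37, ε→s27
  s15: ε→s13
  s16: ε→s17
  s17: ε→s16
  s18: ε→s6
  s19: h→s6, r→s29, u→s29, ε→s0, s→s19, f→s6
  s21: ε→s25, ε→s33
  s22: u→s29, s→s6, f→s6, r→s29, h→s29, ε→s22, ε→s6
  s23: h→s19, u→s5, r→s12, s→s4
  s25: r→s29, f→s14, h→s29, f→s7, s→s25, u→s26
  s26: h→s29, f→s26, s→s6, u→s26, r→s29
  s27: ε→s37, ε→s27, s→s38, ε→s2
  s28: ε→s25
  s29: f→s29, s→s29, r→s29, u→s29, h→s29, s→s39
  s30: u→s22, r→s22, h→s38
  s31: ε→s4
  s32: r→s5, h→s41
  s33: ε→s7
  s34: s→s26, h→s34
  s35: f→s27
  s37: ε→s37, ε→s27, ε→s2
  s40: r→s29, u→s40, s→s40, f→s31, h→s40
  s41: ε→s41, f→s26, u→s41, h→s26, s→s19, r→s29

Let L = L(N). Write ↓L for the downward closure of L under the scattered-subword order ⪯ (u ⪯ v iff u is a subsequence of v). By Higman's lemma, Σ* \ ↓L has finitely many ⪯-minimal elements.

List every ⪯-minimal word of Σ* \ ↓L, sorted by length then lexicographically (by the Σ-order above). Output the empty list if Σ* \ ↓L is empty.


Antichain: [r, fhh, ffh, fusu].

|Q|=42, |F|=9, |δ|=111 (32 ε).
min D↑ (8 st, q0=0, F={1}): 0:r→1,s→0,h→0,f→2,u→0 1:r→1,s→1,h→1,f→1,u→1 2:r→1,s→2,h→3,f→3,u→4 3:r→1,s→3,h→1,f→3,u→5 4:r→1,s→6,h→5,f→5,u→4 5:r→1,s→7,h→1,f→5,u→5 6:r→1,s→6,h→7,f→7,u→1 7:r→1,s→7,h→1,f→7,u→1.
'r': run [17, 2] end={s29,s39} rej; 1/1 single-dels accept.
'fhh': |S_i|=[17, 16, 11, 2] end={s29,s39} rej; 3/3 del acc.
'ffh': N↓-sim [17, 16, 11, 2] end={s29,s39} — reject; 3/3 deletions ∈↓L.
'fusu': N↓-sim [17, 16, 10, 7, 2] end={s29,s39} — reject; 4/4 single-dels accept.
4 minimals (antichain).


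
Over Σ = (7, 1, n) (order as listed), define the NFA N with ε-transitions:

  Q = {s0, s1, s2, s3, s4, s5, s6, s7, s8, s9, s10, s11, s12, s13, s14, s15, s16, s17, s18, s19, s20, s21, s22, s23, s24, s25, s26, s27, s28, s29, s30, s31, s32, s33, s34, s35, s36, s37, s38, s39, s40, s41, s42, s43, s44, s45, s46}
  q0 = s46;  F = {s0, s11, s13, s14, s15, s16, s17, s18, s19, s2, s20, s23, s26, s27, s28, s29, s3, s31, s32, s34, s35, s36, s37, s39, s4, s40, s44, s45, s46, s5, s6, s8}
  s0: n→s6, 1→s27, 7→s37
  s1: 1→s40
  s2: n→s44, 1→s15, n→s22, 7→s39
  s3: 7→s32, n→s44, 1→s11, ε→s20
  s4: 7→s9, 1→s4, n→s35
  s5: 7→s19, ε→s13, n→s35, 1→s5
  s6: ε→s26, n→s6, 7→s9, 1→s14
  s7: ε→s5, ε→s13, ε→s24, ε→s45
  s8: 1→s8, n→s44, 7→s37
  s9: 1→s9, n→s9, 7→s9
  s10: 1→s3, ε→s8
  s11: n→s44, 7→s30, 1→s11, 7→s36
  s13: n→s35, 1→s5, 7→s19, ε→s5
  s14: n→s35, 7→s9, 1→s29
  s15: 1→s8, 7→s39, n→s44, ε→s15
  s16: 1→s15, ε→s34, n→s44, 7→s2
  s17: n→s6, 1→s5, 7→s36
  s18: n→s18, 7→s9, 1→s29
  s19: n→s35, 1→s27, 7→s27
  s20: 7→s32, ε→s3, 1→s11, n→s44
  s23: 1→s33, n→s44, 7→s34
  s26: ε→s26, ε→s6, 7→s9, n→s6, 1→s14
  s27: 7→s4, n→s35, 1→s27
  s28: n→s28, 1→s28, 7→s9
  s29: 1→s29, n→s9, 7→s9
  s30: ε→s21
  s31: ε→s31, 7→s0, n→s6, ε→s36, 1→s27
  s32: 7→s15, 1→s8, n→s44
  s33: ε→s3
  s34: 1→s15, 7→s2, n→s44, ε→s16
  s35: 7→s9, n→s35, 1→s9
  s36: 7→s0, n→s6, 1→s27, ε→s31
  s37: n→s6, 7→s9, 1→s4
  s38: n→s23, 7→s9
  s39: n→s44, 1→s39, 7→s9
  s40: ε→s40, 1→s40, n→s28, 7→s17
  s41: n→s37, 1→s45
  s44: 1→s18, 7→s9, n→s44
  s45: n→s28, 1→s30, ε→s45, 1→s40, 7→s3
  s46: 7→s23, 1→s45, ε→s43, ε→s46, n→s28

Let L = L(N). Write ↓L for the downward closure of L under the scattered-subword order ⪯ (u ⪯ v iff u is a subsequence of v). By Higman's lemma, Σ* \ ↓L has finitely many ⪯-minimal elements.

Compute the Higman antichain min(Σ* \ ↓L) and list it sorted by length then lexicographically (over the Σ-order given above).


|Q|=47, |F|=32, |δ|=132 (24 ε).
min D↑ (28 st, q0=0, F={8}): 0:7→1,1→2,n→3 1:7→4,1→5,n→6 2:7→5,1→7,n→3 3:7→8,1→3,n→3 4:7→9,1→10,n→6 5:7→11,1→12,n→6 6:7→8,1→13,n→6 7:7→14,1→7,n→3 8:7→8,1→8,n→8 9:7→15,1→10,n→6 10:7→15,1→16,n→6 11:7→10,1→16,n→6 12:7→17,1→12,n→6 13:7→8,1→18,n→13 14:7→17,1→19,n→20 15:7→8,1→15,n→6 16:7→21,1→16,n→6 17:7→22,1→23,n→20 18:7→8,1→18,n→8 19:7→24,1→19,n→25 20:7→8,1→26,n→20 21:7→8,1→27,n→20 22:7→21,1→23,n→20 23:7→27,1→23,n→25 24:7→23,1→23,n→25 25:7→8,1→8,n→25 26:7→8,1→18,n→25 27:7→8,1→27,n→25 [Hopcroft].
'n7': N↓-sim [38, 10, 1] end={s9} ∉↓L; 2/2 deletions ∈↓L.
'77777': N↓-sim [38, 33, 25, 17, 11, 1] end={s9} — reject; 5/5 single-dels accept.
'77177': run [38, 33, 25, 14, 11, 1] end={s9} — reject; 5/5 del acc.
'7n11n': run [38, 33, 9, 5, 2, 1] end={s9} rej; 5/5 single-dels accept.
'1171n1': N↓-sim [38, 31, 25, 18, 9, 2, 1] end={s9} — reject; 6/6 deletions ∈↓L.
5 minimals (antichain).

A = [n7, 77777, 77177, 7n11n, 1171n1].


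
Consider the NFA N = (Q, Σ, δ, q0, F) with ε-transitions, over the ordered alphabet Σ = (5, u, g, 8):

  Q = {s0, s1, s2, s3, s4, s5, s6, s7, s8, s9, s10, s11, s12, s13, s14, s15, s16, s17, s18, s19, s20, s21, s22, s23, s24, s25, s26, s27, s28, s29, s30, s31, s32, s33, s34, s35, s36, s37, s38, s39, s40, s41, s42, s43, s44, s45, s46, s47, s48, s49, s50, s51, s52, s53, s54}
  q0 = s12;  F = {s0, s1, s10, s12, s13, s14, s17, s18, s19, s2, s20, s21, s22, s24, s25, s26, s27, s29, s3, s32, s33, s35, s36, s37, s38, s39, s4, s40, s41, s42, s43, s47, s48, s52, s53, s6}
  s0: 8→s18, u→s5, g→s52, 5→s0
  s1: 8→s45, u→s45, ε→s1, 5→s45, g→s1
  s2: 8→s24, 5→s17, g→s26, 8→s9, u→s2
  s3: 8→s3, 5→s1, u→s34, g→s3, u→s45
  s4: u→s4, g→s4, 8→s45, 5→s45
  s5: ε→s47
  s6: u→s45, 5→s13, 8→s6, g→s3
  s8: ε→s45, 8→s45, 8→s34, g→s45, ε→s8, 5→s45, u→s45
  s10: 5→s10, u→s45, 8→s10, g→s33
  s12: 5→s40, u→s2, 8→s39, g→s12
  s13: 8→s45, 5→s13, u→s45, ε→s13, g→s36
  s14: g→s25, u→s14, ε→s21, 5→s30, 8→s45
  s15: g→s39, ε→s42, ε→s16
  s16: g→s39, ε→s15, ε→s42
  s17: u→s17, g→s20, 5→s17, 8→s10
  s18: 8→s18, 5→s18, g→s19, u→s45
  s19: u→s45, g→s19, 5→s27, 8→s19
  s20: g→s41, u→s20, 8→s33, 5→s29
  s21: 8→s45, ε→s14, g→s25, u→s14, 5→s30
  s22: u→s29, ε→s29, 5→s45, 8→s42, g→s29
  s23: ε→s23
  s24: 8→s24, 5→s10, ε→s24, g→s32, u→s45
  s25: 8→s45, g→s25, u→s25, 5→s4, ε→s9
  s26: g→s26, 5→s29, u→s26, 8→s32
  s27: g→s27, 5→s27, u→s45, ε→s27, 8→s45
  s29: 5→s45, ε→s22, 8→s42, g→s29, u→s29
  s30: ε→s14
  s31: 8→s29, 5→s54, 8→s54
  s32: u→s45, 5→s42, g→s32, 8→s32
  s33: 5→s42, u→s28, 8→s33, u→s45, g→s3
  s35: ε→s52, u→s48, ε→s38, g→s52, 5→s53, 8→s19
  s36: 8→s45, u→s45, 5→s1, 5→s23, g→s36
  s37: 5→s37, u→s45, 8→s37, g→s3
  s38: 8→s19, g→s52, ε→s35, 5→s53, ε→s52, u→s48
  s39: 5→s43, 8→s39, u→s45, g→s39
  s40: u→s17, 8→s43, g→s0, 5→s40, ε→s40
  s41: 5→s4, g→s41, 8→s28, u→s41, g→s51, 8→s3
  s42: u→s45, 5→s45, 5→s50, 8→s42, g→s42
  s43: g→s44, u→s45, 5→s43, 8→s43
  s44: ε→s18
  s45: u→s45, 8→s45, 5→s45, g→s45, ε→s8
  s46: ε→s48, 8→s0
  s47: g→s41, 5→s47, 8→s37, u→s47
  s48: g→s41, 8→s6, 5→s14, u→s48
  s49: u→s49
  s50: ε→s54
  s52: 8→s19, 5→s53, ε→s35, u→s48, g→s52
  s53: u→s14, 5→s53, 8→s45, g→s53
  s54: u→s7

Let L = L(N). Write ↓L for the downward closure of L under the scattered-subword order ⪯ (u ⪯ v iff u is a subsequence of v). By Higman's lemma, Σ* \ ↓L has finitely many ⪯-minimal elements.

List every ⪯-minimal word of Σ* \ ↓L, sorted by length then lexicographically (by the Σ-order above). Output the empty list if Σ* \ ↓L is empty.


|Q|=55, |F|=36, |δ|=196 (28 ε).
min D↑ (33 st, q0=0, F={9}): 0:5→1,u→2,g→0,8→3 1:5→1,u→4,g→5,8→6 2:5→4,u→2,g→7,8→8 3:5→6,u→9,g→3,8→3 4:5→4,u→4,g→10,8→11 5:5→5,u→12,g→13,8→14 6:5→6,u→9,g→14,8→6 7:5→15,u→7,g→7,8→16 8:5→11,u→9,g→16,8→8 9:5→9,u→9,g→9,8→9 10:5→15,u→10,g→17,8→18 11:5→11,u→9,g→18,8→11 12:5→12,u→12,g→17,8→19 13:5→20,u→21,g→13,8→22 14:5→14,u→9,g→22,8→14 15:5→9,u→15,g→15,8→23 16:5→23,u→9,g→16,8→16 17:5→24,u→17,g→17,8→25 18:5→23,u→9,g→25,8→18 19:5→19,u→9,g→25,8→19 20:5→20,u→26,g→20,8→9 21:5→26,u→21,g→17,8→27 22:5→28,u→9,g→22,8→22 23:5→9,u→9,g→23,8→23 24:5→9,u→24,g→24,8→9 25:5→29,u→9,g→25,8→25 26:5→26,u→26,g→30,8→9 27:5→31,u→9,g→25,8→27 28:5→28,u→9,g→28,8→9 29:5→9,u→9,g→29,8→9 30:5→24,u→30,g→30,8→9 31:5→31,u→9,g→32,8→9 32:5→29,u→9,g→32,8→9 [Hopcroft].
'8u': |S_i|=[49, 26, 5] end={s28,s34,s45,s7,s8} — reject; 2/2 deletions ∈↓L.
'ug55': run [49, 36, 23, 12, 6] end={s34,s45,s50,s54,s7,s8} rej; 4/4 del acc.
'5gg58': |S_i|=[49, 43, 39, 31, 18, 3] end={s34,s45,s8} ∉↓L; 5/5 del acc.
3 obstructions.

Antichain: [8u, ug55, 5gg58].


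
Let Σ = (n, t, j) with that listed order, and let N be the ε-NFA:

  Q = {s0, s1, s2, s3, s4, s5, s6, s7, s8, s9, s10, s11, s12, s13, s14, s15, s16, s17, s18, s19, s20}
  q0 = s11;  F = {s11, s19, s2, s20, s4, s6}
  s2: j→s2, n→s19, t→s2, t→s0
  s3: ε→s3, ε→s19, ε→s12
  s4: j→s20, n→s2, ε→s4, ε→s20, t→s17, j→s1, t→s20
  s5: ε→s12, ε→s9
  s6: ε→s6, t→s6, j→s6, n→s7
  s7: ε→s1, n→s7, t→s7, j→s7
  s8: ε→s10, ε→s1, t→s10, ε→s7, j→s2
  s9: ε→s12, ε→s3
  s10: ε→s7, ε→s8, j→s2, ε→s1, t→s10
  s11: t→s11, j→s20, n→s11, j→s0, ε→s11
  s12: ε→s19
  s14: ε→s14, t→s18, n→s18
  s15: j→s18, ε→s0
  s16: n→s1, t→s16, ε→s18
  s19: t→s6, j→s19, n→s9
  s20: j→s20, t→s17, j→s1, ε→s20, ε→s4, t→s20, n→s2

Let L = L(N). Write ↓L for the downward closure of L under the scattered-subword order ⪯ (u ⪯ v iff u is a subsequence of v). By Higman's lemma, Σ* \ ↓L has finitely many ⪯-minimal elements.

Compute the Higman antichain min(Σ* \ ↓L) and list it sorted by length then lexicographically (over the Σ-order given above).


min(Σ*\↓L) = [jnntn].

|Q|=21, |F|=6, |δ|=60 (24 ε).
min D↑ (6 st, q0=0, F={5}): 0:n→0,t→0,j→1 1:n→2,t→1,j→1 2:n→3,t→2,j→2 3:n→3,t→4,j→3 4:n→5,t→4,j→4 5:n→5,t→5,j→5.
'jnntn': N↓-sim [13, 12, 9, 7, 3, 2] end={s1,s7} ∉↓L; 5/5 deletions ∈↓L.
1 words, ⪯-incomp.
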